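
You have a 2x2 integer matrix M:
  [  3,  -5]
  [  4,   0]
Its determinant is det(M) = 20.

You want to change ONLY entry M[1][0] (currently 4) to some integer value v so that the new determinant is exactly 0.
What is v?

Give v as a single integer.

det is linear in entry M[1][0]: det = old_det + (v - 4) * C_10
Cofactor C_10 = 5
Want det = 0: 20 + (v - 4) * 5 = 0
  (v - 4) = -20 / 5 = -4
  v = 4 + (-4) = 0

Answer: 0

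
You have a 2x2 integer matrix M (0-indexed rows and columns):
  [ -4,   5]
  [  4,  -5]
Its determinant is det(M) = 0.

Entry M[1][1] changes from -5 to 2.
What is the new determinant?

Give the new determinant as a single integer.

Answer: -28

Derivation:
det is linear in row 1: changing M[1][1] by delta changes det by delta * cofactor(1,1).
Cofactor C_11 = (-1)^(1+1) * minor(1,1) = -4
Entry delta = 2 - -5 = 7
Det delta = 7 * -4 = -28
New det = 0 + -28 = -28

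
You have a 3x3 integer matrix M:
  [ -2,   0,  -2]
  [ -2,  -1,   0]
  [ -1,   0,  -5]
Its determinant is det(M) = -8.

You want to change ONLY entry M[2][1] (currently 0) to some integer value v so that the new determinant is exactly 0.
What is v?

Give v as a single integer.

Answer: 2

Derivation:
det is linear in entry M[2][1]: det = old_det + (v - 0) * C_21
Cofactor C_21 = 4
Want det = 0: -8 + (v - 0) * 4 = 0
  (v - 0) = 8 / 4 = 2
  v = 0 + (2) = 2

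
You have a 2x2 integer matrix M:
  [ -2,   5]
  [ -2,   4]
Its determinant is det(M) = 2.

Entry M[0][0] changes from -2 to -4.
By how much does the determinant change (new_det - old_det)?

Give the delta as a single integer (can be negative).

Cofactor C_00 = 4
Entry delta = -4 - -2 = -2
Det delta = entry_delta * cofactor = -2 * 4 = -8

Answer: -8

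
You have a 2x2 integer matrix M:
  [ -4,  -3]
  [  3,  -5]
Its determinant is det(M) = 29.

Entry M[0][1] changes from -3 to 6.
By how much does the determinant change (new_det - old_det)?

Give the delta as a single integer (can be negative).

Cofactor C_01 = -3
Entry delta = 6 - -3 = 9
Det delta = entry_delta * cofactor = 9 * -3 = -27

Answer: -27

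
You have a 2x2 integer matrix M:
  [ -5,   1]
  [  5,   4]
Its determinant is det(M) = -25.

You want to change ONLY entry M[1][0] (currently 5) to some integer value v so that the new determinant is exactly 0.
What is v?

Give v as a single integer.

Answer: -20

Derivation:
det is linear in entry M[1][0]: det = old_det + (v - 5) * C_10
Cofactor C_10 = -1
Want det = 0: -25 + (v - 5) * -1 = 0
  (v - 5) = 25 / -1 = -25
  v = 5 + (-25) = -20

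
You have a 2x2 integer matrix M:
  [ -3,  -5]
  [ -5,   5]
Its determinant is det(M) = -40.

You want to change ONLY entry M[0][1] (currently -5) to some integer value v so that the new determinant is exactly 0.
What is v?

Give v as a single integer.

det is linear in entry M[0][1]: det = old_det + (v - -5) * C_01
Cofactor C_01 = 5
Want det = 0: -40 + (v - -5) * 5 = 0
  (v - -5) = 40 / 5 = 8
  v = -5 + (8) = 3

Answer: 3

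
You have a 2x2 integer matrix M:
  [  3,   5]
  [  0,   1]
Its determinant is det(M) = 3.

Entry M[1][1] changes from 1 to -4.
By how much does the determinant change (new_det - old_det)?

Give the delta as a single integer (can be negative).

Answer: -15

Derivation:
Cofactor C_11 = 3
Entry delta = -4 - 1 = -5
Det delta = entry_delta * cofactor = -5 * 3 = -15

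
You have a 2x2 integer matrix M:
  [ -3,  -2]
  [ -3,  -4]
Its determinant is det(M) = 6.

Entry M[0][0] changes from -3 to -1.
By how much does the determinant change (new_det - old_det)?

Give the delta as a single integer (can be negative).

Cofactor C_00 = -4
Entry delta = -1 - -3 = 2
Det delta = entry_delta * cofactor = 2 * -4 = -8

Answer: -8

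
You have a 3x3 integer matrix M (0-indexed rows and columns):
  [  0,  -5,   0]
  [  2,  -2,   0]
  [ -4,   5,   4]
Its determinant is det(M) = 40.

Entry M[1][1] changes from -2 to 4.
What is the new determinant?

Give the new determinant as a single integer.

Answer: 40

Derivation:
det is linear in row 1: changing M[1][1] by delta changes det by delta * cofactor(1,1).
Cofactor C_11 = (-1)^(1+1) * minor(1,1) = 0
Entry delta = 4 - -2 = 6
Det delta = 6 * 0 = 0
New det = 40 + 0 = 40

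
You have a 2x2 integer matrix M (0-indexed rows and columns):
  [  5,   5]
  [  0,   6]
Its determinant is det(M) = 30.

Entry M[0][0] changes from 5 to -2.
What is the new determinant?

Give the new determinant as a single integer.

det is linear in row 0: changing M[0][0] by delta changes det by delta * cofactor(0,0).
Cofactor C_00 = (-1)^(0+0) * minor(0,0) = 6
Entry delta = -2 - 5 = -7
Det delta = -7 * 6 = -42
New det = 30 + -42 = -12

Answer: -12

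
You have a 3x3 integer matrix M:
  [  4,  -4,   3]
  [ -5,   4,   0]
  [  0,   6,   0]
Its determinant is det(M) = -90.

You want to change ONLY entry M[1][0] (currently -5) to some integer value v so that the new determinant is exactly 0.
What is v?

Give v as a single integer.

Answer: 0

Derivation:
det is linear in entry M[1][0]: det = old_det + (v - -5) * C_10
Cofactor C_10 = 18
Want det = 0: -90 + (v - -5) * 18 = 0
  (v - -5) = 90 / 18 = 5
  v = -5 + (5) = 0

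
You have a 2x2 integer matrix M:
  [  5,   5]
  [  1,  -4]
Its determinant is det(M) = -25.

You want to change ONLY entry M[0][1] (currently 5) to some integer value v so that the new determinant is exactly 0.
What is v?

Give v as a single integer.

Answer: -20

Derivation:
det is linear in entry M[0][1]: det = old_det + (v - 5) * C_01
Cofactor C_01 = -1
Want det = 0: -25 + (v - 5) * -1 = 0
  (v - 5) = 25 / -1 = -25
  v = 5 + (-25) = -20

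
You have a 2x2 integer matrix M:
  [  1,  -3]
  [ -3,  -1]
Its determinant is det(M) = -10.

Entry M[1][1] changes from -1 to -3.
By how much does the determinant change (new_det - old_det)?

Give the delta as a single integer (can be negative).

Answer: -2

Derivation:
Cofactor C_11 = 1
Entry delta = -3 - -1 = -2
Det delta = entry_delta * cofactor = -2 * 1 = -2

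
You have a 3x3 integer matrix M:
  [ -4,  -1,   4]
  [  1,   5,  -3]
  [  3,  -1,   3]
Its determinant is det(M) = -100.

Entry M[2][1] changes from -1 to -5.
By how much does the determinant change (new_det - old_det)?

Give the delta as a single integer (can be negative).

Answer: 32

Derivation:
Cofactor C_21 = -8
Entry delta = -5 - -1 = -4
Det delta = entry_delta * cofactor = -4 * -8 = 32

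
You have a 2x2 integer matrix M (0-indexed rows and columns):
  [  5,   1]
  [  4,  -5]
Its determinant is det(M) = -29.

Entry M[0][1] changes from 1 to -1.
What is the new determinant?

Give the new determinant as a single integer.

det is linear in row 0: changing M[0][1] by delta changes det by delta * cofactor(0,1).
Cofactor C_01 = (-1)^(0+1) * minor(0,1) = -4
Entry delta = -1 - 1 = -2
Det delta = -2 * -4 = 8
New det = -29 + 8 = -21

Answer: -21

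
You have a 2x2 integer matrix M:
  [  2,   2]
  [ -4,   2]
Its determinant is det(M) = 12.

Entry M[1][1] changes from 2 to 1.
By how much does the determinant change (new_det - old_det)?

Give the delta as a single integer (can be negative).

Answer: -2

Derivation:
Cofactor C_11 = 2
Entry delta = 1 - 2 = -1
Det delta = entry_delta * cofactor = -1 * 2 = -2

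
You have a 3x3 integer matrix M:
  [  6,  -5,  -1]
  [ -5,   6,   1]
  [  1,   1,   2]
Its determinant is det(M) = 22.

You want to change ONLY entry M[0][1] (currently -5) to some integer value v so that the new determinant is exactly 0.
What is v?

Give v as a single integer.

det is linear in entry M[0][1]: det = old_det + (v - -5) * C_01
Cofactor C_01 = 11
Want det = 0: 22 + (v - -5) * 11 = 0
  (v - -5) = -22 / 11 = -2
  v = -5 + (-2) = -7

Answer: -7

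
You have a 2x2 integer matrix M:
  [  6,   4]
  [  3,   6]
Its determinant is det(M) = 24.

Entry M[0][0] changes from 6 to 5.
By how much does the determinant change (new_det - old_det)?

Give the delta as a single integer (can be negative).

Cofactor C_00 = 6
Entry delta = 5 - 6 = -1
Det delta = entry_delta * cofactor = -1 * 6 = -6

Answer: -6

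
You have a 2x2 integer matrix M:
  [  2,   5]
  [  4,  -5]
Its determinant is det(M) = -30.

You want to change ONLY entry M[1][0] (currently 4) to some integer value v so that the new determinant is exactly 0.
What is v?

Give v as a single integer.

det is linear in entry M[1][0]: det = old_det + (v - 4) * C_10
Cofactor C_10 = -5
Want det = 0: -30 + (v - 4) * -5 = 0
  (v - 4) = 30 / -5 = -6
  v = 4 + (-6) = -2

Answer: -2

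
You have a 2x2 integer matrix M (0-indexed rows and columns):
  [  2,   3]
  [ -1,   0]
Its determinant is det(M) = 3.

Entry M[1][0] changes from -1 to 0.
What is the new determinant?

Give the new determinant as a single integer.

Answer: 0

Derivation:
det is linear in row 1: changing M[1][0] by delta changes det by delta * cofactor(1,0).
Cofactor C_10 = (-1)^(1+0) * minor(1,0) = -3
Entry delta = 0 - -1 = 1
Det delta = 1 * -3 = -3
New det = 3 + -3 = 0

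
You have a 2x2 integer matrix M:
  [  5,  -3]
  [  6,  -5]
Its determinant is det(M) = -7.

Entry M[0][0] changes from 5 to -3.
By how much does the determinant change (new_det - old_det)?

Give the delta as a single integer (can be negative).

Answer: 40

Derivation:
Cofactor C_00 = -5
Entry delta = -3 - 5 = -8
Det delta = entry_delta * cofactor = -8 * -5 = 40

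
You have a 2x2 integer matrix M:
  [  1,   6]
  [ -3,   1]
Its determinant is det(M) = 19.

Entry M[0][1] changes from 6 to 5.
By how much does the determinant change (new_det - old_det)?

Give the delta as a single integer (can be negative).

Cofactor C_01 = 3
Entry delta = 5 - 6 = -1
Det delta = entry_delta * cofactor = -1 * 3 = -3

Answer: -3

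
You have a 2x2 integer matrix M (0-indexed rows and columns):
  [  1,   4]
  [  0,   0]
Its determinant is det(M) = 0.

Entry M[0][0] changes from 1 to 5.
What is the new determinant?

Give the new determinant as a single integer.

Answer: 0

Derivation:
det is linear in row 0: changing M[0][0] by delta changes det by delta * cofactor(0,0).
Cofactor C_00 = (-1)^(0+0) * minor(0,0) = 0
Entry delta = 5 - 1 = 4
Det delta = 4 * 0 = 0
New det = 0 + 0 = 0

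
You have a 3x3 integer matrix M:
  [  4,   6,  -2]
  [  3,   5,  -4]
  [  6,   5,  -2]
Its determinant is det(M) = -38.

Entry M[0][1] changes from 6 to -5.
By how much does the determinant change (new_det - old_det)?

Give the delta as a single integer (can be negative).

Cofactor C_01 = -18
Entry delta = -5 - 6 = -11
Det delta = entry_delta * cofactor = -11 * -18 = 198

Answer: 198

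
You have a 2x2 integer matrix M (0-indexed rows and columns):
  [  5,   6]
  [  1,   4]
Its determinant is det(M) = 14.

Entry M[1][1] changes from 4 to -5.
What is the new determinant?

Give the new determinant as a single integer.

Answer: -31

Derivation:
det is linear in row 1: changing M[1][1] by delta changes det by delta * cofactor(1,1).
Cofactor C_11 = (-1)^(1+1) * minor(1,1) = 5
Entry delta = -5 - 4 = -9
Det delta = -9 * 5 = -45
New det = 14 + -45 = -31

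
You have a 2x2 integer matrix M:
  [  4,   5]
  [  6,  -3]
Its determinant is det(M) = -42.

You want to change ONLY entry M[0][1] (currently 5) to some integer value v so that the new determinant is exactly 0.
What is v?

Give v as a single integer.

Answer: -2

Derivation:
det is linear in entry M[0][1]: det = old_det + (v - 5) * C_01
Cofactor C_01 = -6
Want det = 0: -42 + (v - 5) * -6 = 0
  (v - 5) = 42 / -6 = -7
  v = 5 + (-7) = -2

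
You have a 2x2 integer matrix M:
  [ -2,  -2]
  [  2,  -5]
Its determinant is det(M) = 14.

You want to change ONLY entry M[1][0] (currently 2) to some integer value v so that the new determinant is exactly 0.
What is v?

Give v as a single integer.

det is linear in entry M[1][0]: det = old_det + (v - 2) * C_10
Cofactor C_10 = 2
Want det = 0: 14 + (v - 2) * 2 = 0
  (v - 2) = -14 / 2 = -7
  v = 2 + (-7) = -5

Answer: -5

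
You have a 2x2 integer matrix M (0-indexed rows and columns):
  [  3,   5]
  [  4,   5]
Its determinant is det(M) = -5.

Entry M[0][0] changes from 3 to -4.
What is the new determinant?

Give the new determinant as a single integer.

det is linear in row 0: changing M[0][0] by delta changes det by delta * cofactor(0,0).
Cofactor C_00 = (-1)^(0+0) * minor(0,0) = 5
Entry delta = -4 - 3 = -7
Det delta = -7 * 5 = -35
New det = -5 + -35 = -40

Answer: -40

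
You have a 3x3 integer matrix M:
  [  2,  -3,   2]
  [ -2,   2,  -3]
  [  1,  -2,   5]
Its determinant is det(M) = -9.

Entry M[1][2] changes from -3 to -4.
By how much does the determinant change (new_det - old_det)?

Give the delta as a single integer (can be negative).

Answer: -1

Derivation:
Cofactor C_12 = 1
Entry delta = -4 - -3 = -1
Det delta = entry_delta * cofactor = -1 * 1 = -1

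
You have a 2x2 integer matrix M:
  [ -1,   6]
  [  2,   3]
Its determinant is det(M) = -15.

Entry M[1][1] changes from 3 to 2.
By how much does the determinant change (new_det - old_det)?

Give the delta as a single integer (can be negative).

Answer: 1

Derivation:
Cofactor C_11 = -1
Entry delta = 2 - 3 = -1
Det delta = entry_delta * cofactor = -1 * -1 = 1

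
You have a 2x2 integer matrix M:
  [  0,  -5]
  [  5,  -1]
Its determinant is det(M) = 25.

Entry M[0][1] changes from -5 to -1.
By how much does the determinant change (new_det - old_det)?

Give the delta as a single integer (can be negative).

Answer: -20

Derivation:
Cofactor C_01 = -5
Entry delta = -1 - -5 = 4
Det delta = entry_delta * cofactor = 4 * -5 = -20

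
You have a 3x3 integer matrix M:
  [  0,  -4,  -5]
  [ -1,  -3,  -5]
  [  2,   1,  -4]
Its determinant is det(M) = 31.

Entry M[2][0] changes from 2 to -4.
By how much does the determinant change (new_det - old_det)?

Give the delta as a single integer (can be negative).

Answer: -30

Derivation:
Cofactor C_20 = 5
Entry delta = -4 - 2 = -6
Det delta = entry_delta * cofactor = -6 * 5 = -30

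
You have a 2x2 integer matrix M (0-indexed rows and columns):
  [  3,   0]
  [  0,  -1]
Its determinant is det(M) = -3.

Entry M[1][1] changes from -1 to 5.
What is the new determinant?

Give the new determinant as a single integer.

det is linear in row 1: changing M[1][1] by delta changes det by delta * cofactor(1,1).
Cofactor C_11 = (-1)^(1+1) * minor(1,1) = 3
Entry delta = 5 - -1 = 6
Det delta = 6 * 3 = 18
New det = -3 + 18 = 15

Answer: 15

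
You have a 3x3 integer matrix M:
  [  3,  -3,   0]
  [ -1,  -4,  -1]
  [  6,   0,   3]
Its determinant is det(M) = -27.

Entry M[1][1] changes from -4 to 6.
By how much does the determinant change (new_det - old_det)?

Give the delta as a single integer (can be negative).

Cofactor C_11 = 9
Entry delta = 6 - -4 = 10
Det delta = entry_delta * cofactor = 10 * 9 = 90

Answer: 90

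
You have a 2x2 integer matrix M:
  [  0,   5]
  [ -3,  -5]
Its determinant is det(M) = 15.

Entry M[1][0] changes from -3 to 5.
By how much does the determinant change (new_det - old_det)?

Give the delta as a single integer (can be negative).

Cofactor C_10 = -5
Entry delta = 5 - -3 = 8
Det delta = entry_delta * cofactor = 8 * -5 = -40

Answer: -40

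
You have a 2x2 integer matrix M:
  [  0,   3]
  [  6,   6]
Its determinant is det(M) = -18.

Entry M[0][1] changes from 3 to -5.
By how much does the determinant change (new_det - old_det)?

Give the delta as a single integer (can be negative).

Answer: 48

Derivation:
Cofactor C_01 = -6
Entry delta = -5 - 3 = -8
Det delta = entry_delta * cofactor = -8 * -6 = 48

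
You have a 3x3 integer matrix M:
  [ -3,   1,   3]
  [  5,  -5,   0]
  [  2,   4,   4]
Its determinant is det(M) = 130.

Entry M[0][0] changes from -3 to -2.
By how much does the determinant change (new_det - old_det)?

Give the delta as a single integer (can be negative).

Cofactor C_00 = -20
Entry delta = -2 - -3 = 1
Det delta = entry_delta * cofactor = 1 * -20 = -20

Answer: -20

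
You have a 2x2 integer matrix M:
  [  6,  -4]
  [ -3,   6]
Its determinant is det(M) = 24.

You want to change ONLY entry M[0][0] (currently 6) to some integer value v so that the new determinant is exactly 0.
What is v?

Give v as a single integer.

Answer: 2

Derivation:
det is linear in entry M[0][0]: det = old_det + (v - 6) * C_00
Cofactor C_00 = 6
Want det = 0: 24 + (v - 6) * 6 = 0
  (v - 6) = -24 / 6 = -4
  v = 6 + (-4) = 2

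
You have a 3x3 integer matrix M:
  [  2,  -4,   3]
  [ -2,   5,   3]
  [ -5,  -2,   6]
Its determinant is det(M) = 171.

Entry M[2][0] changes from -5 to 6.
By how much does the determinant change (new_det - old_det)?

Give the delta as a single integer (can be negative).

Answer: -297

Derivation:
Cofactor C_20 = -27
Entry delta = 6 - -5 = 11
Det delta = entry_delta * cofactor = 11 * -27 = -297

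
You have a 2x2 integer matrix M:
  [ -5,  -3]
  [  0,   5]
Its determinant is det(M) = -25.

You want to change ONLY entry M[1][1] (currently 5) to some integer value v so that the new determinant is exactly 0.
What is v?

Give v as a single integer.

Answer: 0

Derivation:
det is linear in entry M[1][1]: det = old_det + (v - 5) * C_11
Cofactor C_11 = -5
Want det = 0: -25 + (v - 5) * -5 = 0
  (v - 5) = 25 / -5 = -5
  v = 5 + (-5) = 0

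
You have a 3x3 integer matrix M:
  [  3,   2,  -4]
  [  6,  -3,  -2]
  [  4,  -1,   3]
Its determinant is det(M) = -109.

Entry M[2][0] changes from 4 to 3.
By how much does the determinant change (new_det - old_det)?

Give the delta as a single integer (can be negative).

Cofactor C_20 = -16
Entry delta = 3 - 4 = -1
Det delta = entry_delta * cofactor = -1 * -16 = 16

Answer: 16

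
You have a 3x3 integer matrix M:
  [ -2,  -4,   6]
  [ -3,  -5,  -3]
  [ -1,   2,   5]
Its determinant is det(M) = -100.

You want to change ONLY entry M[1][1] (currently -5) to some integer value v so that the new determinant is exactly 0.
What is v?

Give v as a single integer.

det is linear in entry M[1][1]: det = old_det + (v - -5) * C_11
Cofactor C_11 = -4
Want det = 0: -100 + (v - -5) * -4 = 0
  (v - -5) = 100 / -4 = -25
  v = -5 + (-25) = -30

Answer: -30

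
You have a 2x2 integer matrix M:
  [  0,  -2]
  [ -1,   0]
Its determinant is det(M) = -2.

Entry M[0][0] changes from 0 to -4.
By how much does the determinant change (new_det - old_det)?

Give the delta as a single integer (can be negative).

Answer: 0

Derivation:
Cofactor C_00 = 0
Entry delta = -4 - 0 = -4
Det delta = entry_delta * cofactor = -4 * 0 = 0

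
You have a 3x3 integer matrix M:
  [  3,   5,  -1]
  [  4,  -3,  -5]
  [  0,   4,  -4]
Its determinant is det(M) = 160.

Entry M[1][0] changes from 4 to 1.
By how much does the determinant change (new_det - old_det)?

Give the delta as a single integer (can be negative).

Cofactor C_10 = 16
Entry delta = 1 - 4 = -3
Det delta = entry_delta * cofactor = -3 * 16 = -48

Answer: -48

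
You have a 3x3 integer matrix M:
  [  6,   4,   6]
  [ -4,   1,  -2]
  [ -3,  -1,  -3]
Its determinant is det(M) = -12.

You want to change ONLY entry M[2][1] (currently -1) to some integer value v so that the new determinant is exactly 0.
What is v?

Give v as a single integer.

det is linear in entry M[2][1]: det = old_det + (v - -1) * C_21
Cofactor C_21 = -12
Want det = 0: -12 + (v - -1) * -12 = 0
  (v - -1) = 12 / -12 = -1
  v = -1 + (-1) = -2

Answer: -2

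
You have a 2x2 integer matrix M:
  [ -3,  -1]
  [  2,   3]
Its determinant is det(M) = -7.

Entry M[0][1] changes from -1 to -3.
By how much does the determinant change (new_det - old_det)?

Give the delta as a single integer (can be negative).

Answer: 4

Derivation:
Cofactor C_01 = -2
Entry delta = -3 - -1 = -2
Det delta = entry_delta * cofactor = -2 * -2 = 4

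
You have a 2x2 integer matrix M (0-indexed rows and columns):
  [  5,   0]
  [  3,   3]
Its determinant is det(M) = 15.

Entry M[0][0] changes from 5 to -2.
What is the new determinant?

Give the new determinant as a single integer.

Answer: -6

Derivation:
det is linear in row 0: changing M[0][0] by delta changes det by delta * cofactor(0,0).
Cofactor C_00 = (-1)^(0+0) * minor(0,0) = 3
Entry delta = -2 - 5 = -7
Det delta = -7 * 3 = -21
New det = 15 + -21 = -6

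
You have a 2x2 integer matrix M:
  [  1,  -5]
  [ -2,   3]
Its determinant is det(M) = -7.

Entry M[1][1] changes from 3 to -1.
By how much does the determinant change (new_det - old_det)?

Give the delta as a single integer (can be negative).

Cofactor C_11 = 1
Entry delta = -1 - 3 = -4
Det delta = entry_delta * cofactor = -4 * 1 = -4

Answer: -4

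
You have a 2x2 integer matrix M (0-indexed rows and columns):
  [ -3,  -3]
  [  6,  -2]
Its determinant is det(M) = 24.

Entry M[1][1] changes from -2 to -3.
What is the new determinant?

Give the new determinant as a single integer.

Answer: 27

Derivation:
det is linear in row 1: changing M[1][1] by delta changes det by delta * cofactor(1,1).
Cofactor C_11 = (-1)^(1+1) * minor(1,1) = -3
Entry delta = -3 - -2 = -1
Det delta = -1 * -3 = 3
New det = 24 + 3 = 27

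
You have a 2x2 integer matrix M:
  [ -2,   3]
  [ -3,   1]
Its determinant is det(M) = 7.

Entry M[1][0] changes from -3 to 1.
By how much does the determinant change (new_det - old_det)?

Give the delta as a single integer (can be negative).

Cofactor C_10 = -3
Entry delta = 1 - -3 = 4
Det delta = entry_delta * cofactor = 4 * -3 = -12

Answer: -12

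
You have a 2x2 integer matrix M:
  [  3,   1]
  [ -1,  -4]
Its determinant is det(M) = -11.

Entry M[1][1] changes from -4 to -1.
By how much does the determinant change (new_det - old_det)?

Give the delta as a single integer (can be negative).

Answer: 9

Derivation:
Cofactor C_11 = 3
Entry delta = -1 - -4 = 3
Det delta = entry_delta * cofactor = 3 * 3 = 9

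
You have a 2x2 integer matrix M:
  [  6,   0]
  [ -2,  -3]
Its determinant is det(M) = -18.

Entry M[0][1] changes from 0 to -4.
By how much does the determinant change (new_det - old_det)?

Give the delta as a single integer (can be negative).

Cofactor C_01 = 2
Entry delta = -4 - 0 = -4
Det delta = entry_delta * cofactor = -4 * 2 = -8

Answer: -8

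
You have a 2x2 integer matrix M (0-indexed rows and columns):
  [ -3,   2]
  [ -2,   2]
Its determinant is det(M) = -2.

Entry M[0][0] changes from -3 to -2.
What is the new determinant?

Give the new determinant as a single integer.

Answer: 0

Derivation:
det is linear in row 0: changing M[0][0] by delta changes det by delta * cofactor(0,0).
Cofactor C_00 = (-1)^(0+0) * minor(0,0) = 2
Entry delta = -2 - -3 = 1
Det delta = 1 * 2 = 2
New det = -2 + 2 = 0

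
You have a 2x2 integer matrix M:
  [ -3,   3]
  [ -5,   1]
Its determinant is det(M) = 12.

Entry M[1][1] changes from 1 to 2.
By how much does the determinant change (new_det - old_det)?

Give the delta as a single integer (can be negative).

Answer: -3

Derivation:
Cofactor C_11 = -3
Entry delta = 2 - 1 = 1
Det delta = entry_delta * cofactor = 1 * -3 = -3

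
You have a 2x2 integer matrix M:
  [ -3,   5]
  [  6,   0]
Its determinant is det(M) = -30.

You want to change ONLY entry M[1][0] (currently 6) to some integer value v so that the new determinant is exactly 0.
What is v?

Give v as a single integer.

Answer: 0

Derivation:
det is linear in entry M[1][0]: det = old_det + (v - 6) * C_10
Cofactor C_10 = -5
Want det = 0: -30 + (v - 6) * -5 = 0
  (v - 6) = 30 / -5 = -6
  v = 6 + (-6) = 0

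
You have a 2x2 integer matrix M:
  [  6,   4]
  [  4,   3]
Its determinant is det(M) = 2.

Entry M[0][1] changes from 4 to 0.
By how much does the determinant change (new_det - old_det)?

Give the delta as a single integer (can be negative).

Cofactor C_01 = -4
Entry delta = 0 - 4 = -4
Det delta = entry_delta * cofactor = -4 * -4 = 16

Answer: 16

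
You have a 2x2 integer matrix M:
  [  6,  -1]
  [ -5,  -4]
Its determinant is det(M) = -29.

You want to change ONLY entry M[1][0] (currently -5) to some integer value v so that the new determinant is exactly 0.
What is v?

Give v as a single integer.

Answer: 24

Derivation:
det is linear in entry M[1][0]: det = old_det + (v - -5) * C_10
Cofactor C_10 = 1
Want det = 0: -29 + (v - -5) * 1 = 0
  (v - -5) = 29 / 1 = 29
  v = -5 + (29) = 24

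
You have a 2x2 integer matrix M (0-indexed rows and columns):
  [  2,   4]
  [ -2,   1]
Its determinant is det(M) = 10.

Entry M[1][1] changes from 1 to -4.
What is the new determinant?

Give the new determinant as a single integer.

Answer: 0

Derivation:
det is linear in row 1: changing M[1][1] by delta changes det by delta * cofactor(1,1).
Cofactor C_11 = (-1)^(1+1) * minor(1,1) = 2
Entry delta = -4 - 1 = -5
Det delta = -5 * 2 = -10
New det = 10 + -10 = 0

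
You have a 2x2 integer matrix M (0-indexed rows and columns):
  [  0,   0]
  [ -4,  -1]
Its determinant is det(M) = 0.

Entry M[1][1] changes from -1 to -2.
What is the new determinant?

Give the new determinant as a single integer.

det is linear in row 1: changing M[1][1] by delta changes det by delta * cofactor(1,1).
Cofactor C_11 = (-1)^(1+1) * minor(1,1) = 0
Entry delta = -2 - -1 = -1
Det delta = -1 * 0 = 0
New det = 0 + 0 = 0

Answer: 0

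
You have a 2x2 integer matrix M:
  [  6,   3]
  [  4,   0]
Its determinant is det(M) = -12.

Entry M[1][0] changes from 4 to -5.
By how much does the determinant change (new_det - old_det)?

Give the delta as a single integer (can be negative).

Cofactor C_10 = -3
Entry delta = -5 - 4 = -9
Det delta = entry_delta * cofactor = -9 * -3 = 27

Answer: 27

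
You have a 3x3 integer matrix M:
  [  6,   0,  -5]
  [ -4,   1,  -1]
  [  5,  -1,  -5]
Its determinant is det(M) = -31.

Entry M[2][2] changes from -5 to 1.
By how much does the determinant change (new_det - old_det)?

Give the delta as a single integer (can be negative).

Answer: 36

Derivation:
Cofactor C_22 = 6
Entry delta = 1 - -5 = 6
Det delta = entry_delta * cofactor = 6 * 6 = 36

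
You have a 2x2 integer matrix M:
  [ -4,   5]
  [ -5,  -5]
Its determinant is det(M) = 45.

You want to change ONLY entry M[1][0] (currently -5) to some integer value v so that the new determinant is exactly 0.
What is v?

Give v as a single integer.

Answer: 4

Derivation:
det is linear in entry M[1][0]: det = old_det + (v - -5) * C_10
Cofactor C_10 = -5
Want det = 0: 45 + (v - -5) * -5 = 0
  (v - -5) = -45 / -5 = 9
  v = -5 + (9) = 4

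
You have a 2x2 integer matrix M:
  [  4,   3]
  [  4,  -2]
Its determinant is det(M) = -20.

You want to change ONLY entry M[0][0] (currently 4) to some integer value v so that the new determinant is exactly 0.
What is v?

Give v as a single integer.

det is linear in entry M[0][0]: det = old_det + (v - 4) * C_00
Cofactor C_00 = -2
Want det = 0: -20 + (v - 4) * -2 = 0
  (v - 4) = 20 / -2 = -10
  v = 4 + (-10) = -6

Answer: -6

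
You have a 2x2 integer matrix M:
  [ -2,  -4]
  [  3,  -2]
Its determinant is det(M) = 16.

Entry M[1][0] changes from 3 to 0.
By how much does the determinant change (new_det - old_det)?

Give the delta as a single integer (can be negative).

Cofactor C_10 = 4
Entry delta = 0 - 3 = -3
Det delta = entry_delta * cofactor = -3 * 4 = -12

Answer: -12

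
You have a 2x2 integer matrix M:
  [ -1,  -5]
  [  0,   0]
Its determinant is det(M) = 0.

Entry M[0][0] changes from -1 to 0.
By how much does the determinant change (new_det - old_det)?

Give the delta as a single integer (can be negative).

Answer: 0

Derivation:
Cofactor C_00 = 0
Entry delta = 0 - -1 = 1
Det delta = entry_delta * cofactor = 1 * 0 = 0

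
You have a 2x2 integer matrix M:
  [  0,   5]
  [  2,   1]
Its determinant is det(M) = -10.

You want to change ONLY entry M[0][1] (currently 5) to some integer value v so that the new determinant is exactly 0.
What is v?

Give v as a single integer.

Answer: 0

Derivation:
det is linear in entry M[0][1]: det = old_det + (v - 5) * C_01
Cofactor C_01 = -2
Want det = 0: -10 + (v - 5) * -2 = 0
  (v - 5) = 10 / -2 = -5
  v = 5 + (-5) = 0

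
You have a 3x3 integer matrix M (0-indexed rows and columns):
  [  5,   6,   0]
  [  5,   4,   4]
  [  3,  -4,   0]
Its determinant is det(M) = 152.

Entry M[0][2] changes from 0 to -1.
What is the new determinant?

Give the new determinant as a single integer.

det is linear in row 0: changing M[0][2] by delta changes det by delta * cofactor(0,2).
Cofactor C_02 = (-1)^(0+2) * minor(0,2) = -32
Entry delta = -1 - 0 = -1
Det delta = -1 * -32 = 32
New det = 152 + 32 = 184

Answer: 184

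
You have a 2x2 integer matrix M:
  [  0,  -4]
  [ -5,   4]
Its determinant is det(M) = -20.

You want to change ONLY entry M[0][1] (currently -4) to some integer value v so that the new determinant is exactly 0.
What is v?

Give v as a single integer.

det is linear in entry M[0][1]: det = old_det + (v - -4) * C_01
Cofactor C_01 = 5
Want det = 0: -20 + (v - -4) * 5 = 0
  (v - -4) = 20 / 5 = 4
  v = -4 + (4) = 0

Answer: 0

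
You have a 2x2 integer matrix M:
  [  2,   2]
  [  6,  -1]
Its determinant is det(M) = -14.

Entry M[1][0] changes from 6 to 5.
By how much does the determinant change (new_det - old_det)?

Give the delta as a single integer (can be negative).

Cofactor C_10 = -2
Entry delta = 5 - 6 = -1
Det delta = entry_delta * cofactor = -1 * -2 = 2

Answer: 2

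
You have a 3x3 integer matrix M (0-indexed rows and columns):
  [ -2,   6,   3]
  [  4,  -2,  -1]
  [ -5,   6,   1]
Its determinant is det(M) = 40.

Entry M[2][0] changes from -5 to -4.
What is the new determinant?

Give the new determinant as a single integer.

det is linear in row 2: changing M[2][0] by delta changes det by delta * cofactor(2,0).
Cofactor C_20 = (-1)^(2+0) * minor(2,0) = 0
Entry delta = -4 - -5 = 1
Det delta = 1 * 0 = 0
New det = 40 + 0 = 40

Answer: 40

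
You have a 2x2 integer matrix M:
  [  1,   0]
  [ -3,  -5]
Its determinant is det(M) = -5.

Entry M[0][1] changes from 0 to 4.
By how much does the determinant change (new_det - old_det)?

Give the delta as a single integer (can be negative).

Cofactor C_01 = 3
Entry delta = 4 - 0 = 4
Det delta = entry_delta * cofactor = 4 * 3 = 12

Answer: 12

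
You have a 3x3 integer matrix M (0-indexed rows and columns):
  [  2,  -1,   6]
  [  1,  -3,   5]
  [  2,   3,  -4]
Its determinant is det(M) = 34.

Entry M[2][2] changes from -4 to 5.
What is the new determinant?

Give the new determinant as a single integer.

det is linear in row 2: changing M[2][2] by delta changes det by delta * cofactor(2,2).
Cofactor C_22 = (-1)^(2+2) * minor(2,2) = -5
Entry delta = 5 - -4 = 9
Det delta = 9 * -5 = -45
New det = 34 + -45 = -11

Answer: -11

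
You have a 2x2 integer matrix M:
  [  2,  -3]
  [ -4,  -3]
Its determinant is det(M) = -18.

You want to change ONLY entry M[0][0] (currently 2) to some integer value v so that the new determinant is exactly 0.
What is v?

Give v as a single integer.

Answer: -4

Derivation:
det is linear in entry M[0][0]: det = old_det + (v - 2) * C_00
Cofactor C_00 = -3
Want det = 0: -18 + (v - 2) * -3 = 0
  (v - 2) = 18 / -3 = -6
  v = 2 + (-6) = -4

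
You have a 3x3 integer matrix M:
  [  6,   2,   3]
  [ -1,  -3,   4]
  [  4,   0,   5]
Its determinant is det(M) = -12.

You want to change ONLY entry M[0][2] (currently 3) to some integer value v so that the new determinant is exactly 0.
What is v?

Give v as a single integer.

Answer: 4

Derivation:
det is linear in entry M[0][2]: det = old_det + (v - 3) * C_02
Cofactor C_02 = 12
Want det = 0: -12 + (v - 3) * 12 = 0
  (v - 3) = 12 / 12 = 1
  v = 3 + (1) = 4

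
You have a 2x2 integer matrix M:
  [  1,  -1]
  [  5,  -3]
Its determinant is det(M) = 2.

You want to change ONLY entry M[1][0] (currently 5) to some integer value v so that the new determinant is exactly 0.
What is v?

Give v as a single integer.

Answer: 3

Derivation:
det is linear in entry M[1][0]: det = old_det + (v - 5) * C_10
Cofactor C_10 = 1
Want det = 0: 2 + (v - 5) * 1 = 0
  (v - 5) = -2 / 1 = -2
  v = 5 + (-2) = 3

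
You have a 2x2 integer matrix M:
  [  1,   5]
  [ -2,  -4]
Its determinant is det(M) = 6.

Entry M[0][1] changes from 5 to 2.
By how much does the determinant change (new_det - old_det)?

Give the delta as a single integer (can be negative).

Answer: -6

Derivation:
Cofactor C_01 = 2
Entry delta = 2 - 5 = -3
Det delta = entry_delta * cofactor = -3 * 2 = -6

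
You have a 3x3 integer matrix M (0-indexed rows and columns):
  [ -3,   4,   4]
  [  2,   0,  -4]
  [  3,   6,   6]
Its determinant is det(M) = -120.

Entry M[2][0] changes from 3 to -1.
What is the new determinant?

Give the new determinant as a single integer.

Answer: -56

Derivation:
det is linear in row 2: changing M[2][0] by delta changes det by delta * cofactor(2,0).
Cofactor C_20 = (-1)^(2+0) * minor(2,0) = -16
Entry delta = -1 - 3 = -4
Det delta = -4 * -16 = 64
New det = -120 + 64 = -56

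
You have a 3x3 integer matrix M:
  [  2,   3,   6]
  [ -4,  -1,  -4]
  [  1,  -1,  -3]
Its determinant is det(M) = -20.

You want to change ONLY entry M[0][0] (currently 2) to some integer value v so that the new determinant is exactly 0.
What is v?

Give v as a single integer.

det is linear in entry M[0][0]: det = old_det + (v - 2) * C_00
Cofactor C_00 = -1
Want det = 0: -20 + (v - 2) * -1 = 0
  (v - 2) = 20 / -1 = -20
  v = 2 + (-20) = -18

Answer: -18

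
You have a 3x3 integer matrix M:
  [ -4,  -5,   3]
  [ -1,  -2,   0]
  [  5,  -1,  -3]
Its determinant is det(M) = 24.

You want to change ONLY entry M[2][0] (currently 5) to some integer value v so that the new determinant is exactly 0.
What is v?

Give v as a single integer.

det is linear in entry M[2][0]: det = old_det + (v - 5) * C_20
Cofactor C_20 = 6
Want det = 0: 24 + (v - 5) * 6 = 0
  (v - 5) = -24 / 6 = -4
  v = 5 + (-4) = 1

Answer: 1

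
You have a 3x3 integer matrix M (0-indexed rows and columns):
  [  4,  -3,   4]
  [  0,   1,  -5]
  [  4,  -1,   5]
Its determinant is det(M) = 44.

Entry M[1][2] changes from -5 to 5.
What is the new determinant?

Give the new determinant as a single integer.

det is linear in row 1: changing M[1][2] by delta changes det by delta * cofactor(1,2).
Cofactor C_12 = (-1)^(1+2) * minor(1,2) = -8
Entry delta = 5 - -5 = 10
Det delta = 10 * -8 = -80
New det = 44 + -80 = -36

Answer: -36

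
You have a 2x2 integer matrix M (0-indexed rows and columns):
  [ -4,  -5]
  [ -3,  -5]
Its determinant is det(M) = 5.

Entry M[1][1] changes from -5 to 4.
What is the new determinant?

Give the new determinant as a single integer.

det is linear in row 1: changing M[1][1] by delta changes det by delta * cofactor(1,1).
Cofactor C_11 = (-1)^(1+1) * minor(1,1) = -4
Entry delta = 4 - -5 = 9
Det delta = 9 * -4 = -36
New det = 5 + -36 = -31

Answer: -31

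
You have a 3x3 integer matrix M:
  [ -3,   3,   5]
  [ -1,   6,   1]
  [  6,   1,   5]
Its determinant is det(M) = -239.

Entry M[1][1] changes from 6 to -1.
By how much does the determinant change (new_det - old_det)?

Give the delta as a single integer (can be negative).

Cofactor C_11 = -45
Entry delta = -1 - 6 = -7
Det delta = entry_delta * cofactor = -7 * -45 = 315

Answer: 315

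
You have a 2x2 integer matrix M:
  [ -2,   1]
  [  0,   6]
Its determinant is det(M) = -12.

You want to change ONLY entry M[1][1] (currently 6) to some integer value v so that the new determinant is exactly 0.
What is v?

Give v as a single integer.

det is linear in entry M[1][1]: det = old_det + (v - 6) * C_11
Cofactor C_11 = -2
Want det = 0: -12 + (v - 6) * -2 = 0
  (v - 6) = 12 / -2 = -6
  v = 6 + (-6) = 0

Answer: 0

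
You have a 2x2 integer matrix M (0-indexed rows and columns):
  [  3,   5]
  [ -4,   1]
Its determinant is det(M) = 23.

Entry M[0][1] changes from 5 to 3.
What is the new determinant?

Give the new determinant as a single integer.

det is linear in row 0: changing M[0][1] by delta changes det by delta * cofactor(0,1).
Cofactor C_01 = (-1)^(0+1) * minor(0,1) = 4
Entry delta = 3 - 5 = -2
Det delta = -2 * 4 = -8
New det = 23 + -8 = 15

Answer: 15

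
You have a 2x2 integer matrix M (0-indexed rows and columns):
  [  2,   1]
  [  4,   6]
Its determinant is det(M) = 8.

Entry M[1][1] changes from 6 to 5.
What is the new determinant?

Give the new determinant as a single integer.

Answer: 6

Derivation:
det is linear in row 1: changing M[1][1] by delta changes det by delta * cofactor(1,1).
Cofactor C_11 = (-1)^(1+1) * minor(1,1) = 2
Entry delta = 5 - 6 = -1
Det delta = -1 * 2 = -2
New det = 8 + -2 = 6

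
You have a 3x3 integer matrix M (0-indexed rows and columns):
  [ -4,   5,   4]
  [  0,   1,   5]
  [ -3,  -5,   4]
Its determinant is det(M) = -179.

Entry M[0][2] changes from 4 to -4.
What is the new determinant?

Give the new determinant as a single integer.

det is linear in row 0: changing M[0][2] by delta changes det by delta * cofactor(0,2).
Cofactor C_02 = (-1)^(0+2) * minor(0,2) = 3
Entry delta = -4 - 4 = -8
Det delta = -8 * 3 = -24
New det = -179 + -24 = -203

Answer: -203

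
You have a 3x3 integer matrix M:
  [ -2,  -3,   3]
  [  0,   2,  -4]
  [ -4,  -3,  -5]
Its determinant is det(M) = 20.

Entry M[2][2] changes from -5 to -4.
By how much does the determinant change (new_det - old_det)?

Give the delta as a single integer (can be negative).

Answer: -4

Derivation:
Cofactor C_22 = -4
Entry delta = -4 - -5 = 1
Det delta = entry_delta * cofactor = 1 * -4 = -4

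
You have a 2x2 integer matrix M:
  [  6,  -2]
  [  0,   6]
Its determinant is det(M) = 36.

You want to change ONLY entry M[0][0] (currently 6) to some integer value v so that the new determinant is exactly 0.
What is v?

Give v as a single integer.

Answer: 0

Derivation:
det is linear in entry M[0][0]: det = old_det + (v - 6) * C_00
Cofactor C_00 = 6
Want det = 0: 36 + (v - 6) * 6 = 0
  (v - 6) = -36 / 6 = -6
  v = 6 + (-6) = 0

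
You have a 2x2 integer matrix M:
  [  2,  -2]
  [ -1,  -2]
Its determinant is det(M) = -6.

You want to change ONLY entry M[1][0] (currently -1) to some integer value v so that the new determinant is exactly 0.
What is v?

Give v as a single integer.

det is linear in entry M[1][0]: det = old_det + (v - -1) * C_10
Cofactor C_10 = 2
Want det = 0: -6 + (v - -1) * 2 = 0
  (v - -1) = 6 / 2 = 3
  v = -1 + (3) = 2

Answer: 2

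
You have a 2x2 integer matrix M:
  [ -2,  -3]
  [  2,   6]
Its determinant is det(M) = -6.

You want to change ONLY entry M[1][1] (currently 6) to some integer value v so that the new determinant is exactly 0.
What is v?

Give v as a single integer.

Answer: 3

Derivation:
det is linear in entry M[1][1]: det = old_det + (v - 6) * C_11
Cofactor C_11 = -2
Want det = 0: -6 + (v - 6) * -2 = 0
  (v - 6) = 6 / -2 = -3
  v = 6 + (-3) = 3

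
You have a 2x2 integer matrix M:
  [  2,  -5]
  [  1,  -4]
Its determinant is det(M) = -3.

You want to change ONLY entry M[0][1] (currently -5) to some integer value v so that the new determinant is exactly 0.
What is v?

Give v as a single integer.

Answer: -8

Derivation:
det is linear in entry M[0][1]: det = old_det + (v - -5) * C_01
Cofactor C_01 = -1
Want det = 0: -3 + (v - -5) * -1 = 0
  (v - -5) = 3 / -1 = -3
  v = -5 + (-3) = -8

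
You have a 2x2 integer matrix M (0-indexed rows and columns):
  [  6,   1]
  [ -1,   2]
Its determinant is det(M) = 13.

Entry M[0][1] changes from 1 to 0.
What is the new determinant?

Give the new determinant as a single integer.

Answer: 12

Derivation:
det is linear in row 0: changing M[0][1] by delta changes det by delta * cofactor(0,1).
Cofactor C_01 = (-1)^(0+1) * minor(0,1) = 1
Entry delta = 0 - 1 = -1
Det delta = -1 * 1 = -1
New det = 13 + -1 = 12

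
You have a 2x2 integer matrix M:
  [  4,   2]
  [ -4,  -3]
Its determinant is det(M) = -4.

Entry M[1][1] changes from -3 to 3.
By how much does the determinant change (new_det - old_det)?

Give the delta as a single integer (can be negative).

Cofactor C_11 = 4
Entry delta = 3 - -3 = 6
Det delta = entry_delta * cofactor = 6 * 4 = 24

Answer: 24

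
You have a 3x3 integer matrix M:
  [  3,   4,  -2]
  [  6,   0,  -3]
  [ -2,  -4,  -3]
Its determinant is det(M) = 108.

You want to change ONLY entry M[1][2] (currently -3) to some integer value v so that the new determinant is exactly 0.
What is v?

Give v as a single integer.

Answer: -30

Derivation:
det is linear in entry M[1][2]: det = old_det + (v - -3) * C_12
Cofactor C_12 = 4
Want det = 0: 108 + (v - -3) * 4 = 0
  (v - -3) = -108 / 4 = -27
  v = -3 + (-27) = -30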